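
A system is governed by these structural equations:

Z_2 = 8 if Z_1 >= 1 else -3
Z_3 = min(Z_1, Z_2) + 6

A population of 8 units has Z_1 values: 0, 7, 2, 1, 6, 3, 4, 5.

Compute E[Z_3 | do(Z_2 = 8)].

9.5

The intervention sets Z_2=8 in all 8 units regardless of Z_1. Recomputing Z_3 per unit gives 6, 13, 8, 7, 12, 9, 10, 11; average 9.5.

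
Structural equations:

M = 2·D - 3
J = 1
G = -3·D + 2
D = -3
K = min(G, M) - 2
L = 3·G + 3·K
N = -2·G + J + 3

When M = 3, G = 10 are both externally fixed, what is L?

The joint intervention fixes M = 3, G = 10, removing each variable's own equation.
K = min(G, M) - 2  [with G=10, M=3]  = 1
L = 3·G + 3·K  [with G=10, K=1]  = 33

33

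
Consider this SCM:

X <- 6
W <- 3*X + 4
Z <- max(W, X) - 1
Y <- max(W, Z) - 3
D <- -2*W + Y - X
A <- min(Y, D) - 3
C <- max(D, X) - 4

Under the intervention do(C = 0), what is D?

-31

The intervention breaks the incoming arrows to C: C <- max(D, X) - 4 no longer applies, and C = 0.
D is not downstream of the intervention, so its value is determined by the original equations.
W = 3*X + 4  [with X=6]  = 22
Z = max(W, X) - 1  [with W=22, X=6]  = 21
Y = max(W, Z) - 3  [with W=22, Z=21]  = 19
D = -2*W + Y - X  [with W=22, Y=19, X=6]  = -31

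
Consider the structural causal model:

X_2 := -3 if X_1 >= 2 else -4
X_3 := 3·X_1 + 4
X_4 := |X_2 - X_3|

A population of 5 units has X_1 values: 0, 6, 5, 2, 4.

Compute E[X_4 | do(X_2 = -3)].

do(X_2=-3) breaks X_2's dependence on X_1. With X_2=-3 fixed, X_4 across the units is 7, 25, 22, 13, 19, mean 17.2.

17.2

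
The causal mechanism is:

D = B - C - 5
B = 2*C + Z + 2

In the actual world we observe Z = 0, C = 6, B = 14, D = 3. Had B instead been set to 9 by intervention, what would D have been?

The intervention breaks the incoming arrows to B: B = 2*C + Z + 2 no longer applies, and B = 9.
D = B - C - 5  [with B=9, C=6]  = -2

-2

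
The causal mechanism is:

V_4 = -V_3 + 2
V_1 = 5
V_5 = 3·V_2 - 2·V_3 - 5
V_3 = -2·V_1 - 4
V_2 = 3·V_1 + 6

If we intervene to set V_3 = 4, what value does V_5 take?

do(V_3=4) replaces the equation V_3 = -2·V_1 - 4 with the constant V_3 = 4.
V_2 = 3·V_1 + 6  [with V_1=5]  = 21
V_5 = 3·V_2 - 2·V_3 - 5  [with V_2=21, V_3=4]  = 50

50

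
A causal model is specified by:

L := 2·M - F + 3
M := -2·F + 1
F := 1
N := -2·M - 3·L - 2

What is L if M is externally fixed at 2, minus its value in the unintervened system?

The intervention breaks the incoming arrows to M: M := -2·F + 1 no longer applies, and M = 2.
L = 2·M - F + 3  [with M=2, F=1]  = 6
Without intervention: M = -2·F + 1  [with F=1]  = -1; L = 2·M - F + 3  [with M=-1, F=1]  = 0.
Change = 6 − 0 = 6.

6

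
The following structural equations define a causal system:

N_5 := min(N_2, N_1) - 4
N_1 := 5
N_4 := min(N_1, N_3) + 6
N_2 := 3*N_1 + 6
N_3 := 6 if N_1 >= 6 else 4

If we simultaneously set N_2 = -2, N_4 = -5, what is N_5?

Setting N_2 = -2, N_4 = -5 by intervention discards those variables' equations.
N_5 = min(N_2, N_1) - 4  [with N_2=-2, N_1=5]  = -6

-6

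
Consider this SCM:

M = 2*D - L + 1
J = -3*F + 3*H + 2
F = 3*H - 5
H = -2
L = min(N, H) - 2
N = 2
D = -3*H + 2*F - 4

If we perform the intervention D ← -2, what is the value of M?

1

Intervening sets D = -2 and removes its equation (D = -3*H + 2*F - 4).
L = min(N, H) - 2  [with N=2, H=-2]  = -4
M = 2*D - L + 1  [with D=-2, L=-4]  = 1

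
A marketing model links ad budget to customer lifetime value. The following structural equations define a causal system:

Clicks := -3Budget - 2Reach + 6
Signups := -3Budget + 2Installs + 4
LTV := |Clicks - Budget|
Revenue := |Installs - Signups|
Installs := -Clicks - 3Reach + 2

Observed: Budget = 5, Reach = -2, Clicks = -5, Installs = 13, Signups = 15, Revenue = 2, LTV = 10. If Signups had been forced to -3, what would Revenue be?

16

The intervention breaks the incoming arrows to Signups: Signups := -3Budget + 2Installs + 4 no longer applies, and Signups = -3.
Clicks = -3Budget - 2Reach + 6  [with Budget=5, Reach=-2]  = -5
Installs = -Clicks - 3Reach + 2  [with Clicks=-5, Reach=-2]  = 13
Revenue = |Installs - Signups|  [with Installs=13, Signups=-3]  = 16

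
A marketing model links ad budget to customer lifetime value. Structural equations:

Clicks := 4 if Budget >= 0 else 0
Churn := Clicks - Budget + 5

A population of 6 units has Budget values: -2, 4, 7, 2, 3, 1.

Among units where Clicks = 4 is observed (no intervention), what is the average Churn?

5.6

Observing Clicks=4 restricts to units where Clicks's equation naturally yields 4: Budget ∈ {4, 7, 2, 3, 1}. In that subpopulation Churn = 5, 2, 7, 6, 8, mean 5.6.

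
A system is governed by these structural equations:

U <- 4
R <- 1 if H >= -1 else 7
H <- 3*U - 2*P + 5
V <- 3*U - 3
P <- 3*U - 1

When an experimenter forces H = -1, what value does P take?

11

Under do(H=-1), the mechanism H <- 3*U - 2*P + 5 is discarded; H is fixed at -1.
Since P is not a descendant of the intervened variable, it is unaffected.
P = 3*U - 1  [with U=4]  = 11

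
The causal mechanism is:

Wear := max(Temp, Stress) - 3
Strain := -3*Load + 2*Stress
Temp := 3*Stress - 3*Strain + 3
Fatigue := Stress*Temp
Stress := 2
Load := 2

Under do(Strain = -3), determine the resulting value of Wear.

15

do(Strain=-3) replaces the equation Strain := -3*Load + 2*Stress with the constant Strain = -3.
Temp = 3*Stress - 3*Strain + 3  [with Stress=2, Strain=-3]  = 18
Wear = max(Temp, Stress) - 3  [with Temp=18, Stress=2]  = 15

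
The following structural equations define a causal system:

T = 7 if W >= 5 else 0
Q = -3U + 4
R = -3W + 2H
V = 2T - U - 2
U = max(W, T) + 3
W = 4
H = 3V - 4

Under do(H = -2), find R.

-16

The intervention breaks the incoming arrows to H: H = 3V - 4 no longer applies, and H = -2.
R = -3W + 2H  [with W=4, H=-2]  = -16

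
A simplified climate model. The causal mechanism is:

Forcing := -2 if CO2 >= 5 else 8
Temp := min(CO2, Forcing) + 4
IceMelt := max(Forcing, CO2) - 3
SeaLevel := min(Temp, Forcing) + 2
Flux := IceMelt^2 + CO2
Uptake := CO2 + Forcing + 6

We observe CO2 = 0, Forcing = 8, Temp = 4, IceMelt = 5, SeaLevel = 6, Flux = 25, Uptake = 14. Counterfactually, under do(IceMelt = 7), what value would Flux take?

Under do(IceMelt=7), the mechanism IceMelt := max(Forcing, CO2) - 3 is discarded; IceMelt is fixed at 7.
Flux = IceMelt^2 + CO2  [with IceMelt=7, CO2=0]  = 49

49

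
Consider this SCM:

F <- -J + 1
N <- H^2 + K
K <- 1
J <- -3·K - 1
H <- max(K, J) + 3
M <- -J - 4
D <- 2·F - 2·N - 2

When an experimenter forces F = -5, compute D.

Under do(F=-5), the mechanism F <- -J + 1 is discarded; F is fixed at -5.
J = -3·K - 1  [with K=1]  = -4
H = max(K, J) + 3  [with K=1, J=-4]  = 4
N = H^2 + K  [with H=4, K=1]  = 17
D = 2·F - 2·N - 2  [with F=-5, N=17]  = -46

-46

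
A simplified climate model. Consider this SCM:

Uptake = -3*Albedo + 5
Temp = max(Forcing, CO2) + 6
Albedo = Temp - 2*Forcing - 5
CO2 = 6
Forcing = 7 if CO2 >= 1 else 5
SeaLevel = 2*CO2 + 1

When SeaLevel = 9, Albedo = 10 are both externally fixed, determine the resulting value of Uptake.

Setting SeaLevel = 9, Albedo = 10 by intervention discards those variables' equations.
Uptake = -3*Albedo + 5  [with Albedo=10]  = -25

-25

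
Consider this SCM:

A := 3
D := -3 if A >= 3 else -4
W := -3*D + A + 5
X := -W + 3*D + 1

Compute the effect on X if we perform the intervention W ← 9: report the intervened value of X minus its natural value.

The intervention breaks the incoming arrows to W: W := -3*D + A + 5 no longer applies, and W = 9.
D = -3 if A >= 3 else -4  [with A=3]  = -3
X = -W + 3*D + 1  [with W=9, D=-3]  = -17
Without intervention: D = -3 if A >= 3 else -4  [with A=3]  = -3; W = -3*D + A + 5  [with D=-3, A=3]  = 17; X = -W + 3*D + 1  [with W=17, D=-3]  = -25.
Change = -17 − (-25) = 8.

8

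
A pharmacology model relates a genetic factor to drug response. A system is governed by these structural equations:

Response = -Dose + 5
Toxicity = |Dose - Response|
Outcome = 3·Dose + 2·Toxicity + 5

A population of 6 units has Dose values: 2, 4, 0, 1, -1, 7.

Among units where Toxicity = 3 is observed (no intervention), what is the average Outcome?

E[Outcome|Toxicity=3] averages over only the 2 units with Toxicity=3 (Dose = 4, 1): Outcome = 23, 14, mean 18.5.

18.5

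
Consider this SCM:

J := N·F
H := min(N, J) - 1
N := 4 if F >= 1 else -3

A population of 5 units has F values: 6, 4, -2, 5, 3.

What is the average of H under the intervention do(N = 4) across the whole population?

do(N=4) breaks N's dependence on F. With N=4 fixed, H across the units is 3, 3, -9, 3, 3, mean 0.6.

0.6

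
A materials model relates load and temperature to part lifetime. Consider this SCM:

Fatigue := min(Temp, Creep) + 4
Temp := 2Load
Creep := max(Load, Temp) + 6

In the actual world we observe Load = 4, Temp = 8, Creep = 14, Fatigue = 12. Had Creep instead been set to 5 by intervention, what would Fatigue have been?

9

The intervention breaks the incoming arrows to Creep: Creep := max(Load, Temp) + 6 no longer applies, and Creep = 5.
Temp = 2Load  [with Load=4]  = 8
Fatigue = min(Temp, Creep) + 4  [with Temp=8, Creep=5]  = 9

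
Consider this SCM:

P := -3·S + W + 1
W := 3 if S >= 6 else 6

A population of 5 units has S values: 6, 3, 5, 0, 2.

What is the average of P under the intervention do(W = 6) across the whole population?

-2.6

Under do(W=6), W's equation is replaced by W=6 for every unit. Per-unit P: -11, -2, -8, 7, 1. Mean = -2.6.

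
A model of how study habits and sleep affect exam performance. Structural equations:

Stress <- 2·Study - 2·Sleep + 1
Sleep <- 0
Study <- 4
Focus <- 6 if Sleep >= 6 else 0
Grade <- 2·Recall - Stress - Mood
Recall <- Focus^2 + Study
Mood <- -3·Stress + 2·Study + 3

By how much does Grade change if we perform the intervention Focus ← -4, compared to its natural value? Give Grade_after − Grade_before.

The intervention breaks the incoming arrows to Focus: Focus <- 6 if Sleep >= 6 else 0 no longer applies, and Focus = -4.
Stress = 2·Study - 2·Sleep + 1  [with Study=4, Sleep=0]  = 9
Mood = -3·Stress + 2·Study + 3  [with Stress=9, Study=4]  = -16
Recall = Focus^2 + Study  [with Focus=-4, Study=4]  = 20
Grade = 2·Recall - Stress - Mood  [with Recall=20, Stress=9, Mood=-16]  = 47
Without intervention: Stress = 2·Study - 2·Sleep + 1  [with Study=4, Sleep=0]  = 9; Focus = 6 if Sleep >= 6 else 0  [with Sleep=0]  = 0; Mood = -3·Stress + 2·Study + 3  [with Stress=9, Study=4]  = -16; Recall = Focus^2 + Study  [with Focus=0, Study=4]  = 4; Grade = 2·Recall - Stress - Mood  [with Recall=4, Stress=9, Mood=-16]  = 15.
Change = 47 − 15 = 32.

32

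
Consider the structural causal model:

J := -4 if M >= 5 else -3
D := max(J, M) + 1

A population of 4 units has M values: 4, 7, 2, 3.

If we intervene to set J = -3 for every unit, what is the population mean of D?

do(J=-3) breaks J's dependence on M. With J=-3 fixed, D across the units is 5, 8, 3, 4, mean 5.

5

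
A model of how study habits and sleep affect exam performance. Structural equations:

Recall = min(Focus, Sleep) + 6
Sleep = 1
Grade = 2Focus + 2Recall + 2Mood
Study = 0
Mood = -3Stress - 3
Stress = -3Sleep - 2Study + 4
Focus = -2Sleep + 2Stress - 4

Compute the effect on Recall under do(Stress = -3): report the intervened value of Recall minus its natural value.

The intervention breaks the incoming arrows to Stress: Stress = -3Sleep - 2Study + 4 no longer applies, and Stress = -3.
Focus = -2Sleep + 2Stress - 4  [with Sleep=1, Stress=-3]  = -12
Recall = min(Focus, Sleep) + 6  [with Focus=-12, Sleep=1]  = -6
Without intervention: Stress = -3Sleep - 2Study + 4  [with Sleep=1, Study=0]  = 1; Focus = -2Sleep + 2Stress - 4  [with Sleep=1, Stress=1]  = -4; Recall = min(Focus, Sleep) + 6  [with Focus=-4, Sleep=1]  = 2.
Change = -6 − 2 = -8.

-8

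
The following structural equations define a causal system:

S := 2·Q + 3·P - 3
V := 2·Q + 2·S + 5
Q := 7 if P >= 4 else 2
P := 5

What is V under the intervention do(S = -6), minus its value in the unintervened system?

-64

The intervention breaks the incoming arrows to S: S := 2·Q + 3·P - 3 no longer applies, and S = -6.
Q = 7 if P >= 4 else 2  [with P=5]  = 7
V = 2·Q + 2·S + 5  [with Q=7, S=-6]  = 7
Without intervention: Q = 7 if P >= 4 else 2  [with P=5]  = 7; S = 2·Q + 3·P - 3  [with Q=7, P=5]  = 26; V = 2·Q + 2·S + 5  [with Q=7, S=26]  = 71.
Change = 7 − 71 = -64.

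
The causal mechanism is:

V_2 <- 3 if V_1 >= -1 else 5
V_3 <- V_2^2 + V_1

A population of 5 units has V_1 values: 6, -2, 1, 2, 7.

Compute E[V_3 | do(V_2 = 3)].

The intervention sets V_2=3 in all 5 units regardless of V_1. Recomputing V_3 per unit gives 15, 7, 10, 11, 16; average 11.8.

11.8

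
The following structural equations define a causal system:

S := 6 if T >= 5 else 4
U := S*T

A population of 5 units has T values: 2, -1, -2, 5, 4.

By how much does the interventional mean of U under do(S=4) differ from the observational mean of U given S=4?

Under do(S=4), S's equation is replaced by S=4 for every unit. Per-unit U: 8, -4, -8, 20, 16. Mean = 6.4.
Conditioning on S=4 selects the 4 unit(s) with T ∈ {2, -1, -2, 4}. Their U values: 8, -4, -8, 16. Mean = 3.
Difference = 6.4 − 3 = 3.4.

3.4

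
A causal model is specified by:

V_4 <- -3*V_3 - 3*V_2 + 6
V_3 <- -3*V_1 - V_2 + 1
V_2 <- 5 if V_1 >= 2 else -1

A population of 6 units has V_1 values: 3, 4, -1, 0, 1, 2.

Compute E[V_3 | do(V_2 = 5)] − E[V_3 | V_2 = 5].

The intervention sets V_2=5 in all 6 units regardless of V_1. Recomputing V_3 per unit gives -13, -16, -1, -4, -7, -10; average -8.5.
Conditioning on V_2=5 selects the 3 unit(s) with V_1 ∈ {3, 4, 2}. Their V_3 values: -13, -16, -10. Mean = -13.
Difference = -8.5 − (-13) = 4.5.

4.5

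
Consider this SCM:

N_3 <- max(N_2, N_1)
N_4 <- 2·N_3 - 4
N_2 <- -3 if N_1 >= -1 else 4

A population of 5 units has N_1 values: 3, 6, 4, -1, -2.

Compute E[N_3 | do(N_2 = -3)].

2

do(N_2=-3) breaks N_2's dependence on N_1. With N_2=-3 fixed, N_3 across the units is 3, 6, 4, -1, -2, mean 2.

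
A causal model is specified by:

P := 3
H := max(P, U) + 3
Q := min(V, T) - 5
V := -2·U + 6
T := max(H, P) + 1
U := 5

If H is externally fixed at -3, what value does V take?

Under do(H=-3), the mechanism H := max(P, U) + 3 is discarded; H is fixed at -3.
Since V is not a descendant of the intervened variable, it is unaffected.
V = -2·U + 6  [with U=5]  = -4

-4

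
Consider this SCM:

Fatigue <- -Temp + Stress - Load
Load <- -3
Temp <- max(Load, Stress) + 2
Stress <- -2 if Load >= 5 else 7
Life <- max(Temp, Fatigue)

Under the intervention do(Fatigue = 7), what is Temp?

9

Under do(Fatigue=7), the mechanism Fatigue <- -Temp + Stress - Load is discarded; Fatigue is fixed at 7.
Since Temp is not a descendant of the intervened variable, it is unaffected.
Stress = -2 if Load >= 5 else 7  [with Load=-3]  = 7
Temp = max(Load, Stress) + 2  [with Load=-3, Stress=7]  = 9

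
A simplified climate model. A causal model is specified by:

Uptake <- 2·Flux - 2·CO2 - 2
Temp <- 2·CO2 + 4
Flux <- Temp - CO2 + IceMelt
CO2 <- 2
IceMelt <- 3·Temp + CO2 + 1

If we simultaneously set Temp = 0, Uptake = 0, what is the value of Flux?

1

The joint intervention fixes Temp = 0, Uptake = 0, removing each variable's own equation.
IceMelt = 3·Temp + CO2 + 1  [with Temp=0, CO2=2]  = 3
Flux = Temp - CO2 + IceMelt  [with Temp=0, CO2=2, IceMelt=3]  = 1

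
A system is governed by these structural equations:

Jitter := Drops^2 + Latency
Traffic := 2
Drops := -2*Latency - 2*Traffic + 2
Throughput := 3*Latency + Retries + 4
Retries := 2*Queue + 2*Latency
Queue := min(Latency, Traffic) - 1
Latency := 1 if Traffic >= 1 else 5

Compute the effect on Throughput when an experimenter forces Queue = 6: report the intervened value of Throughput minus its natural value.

The intervention breaks the incoming arrows to Queue: Queue := min(Latency, Traffic) - 1 no longer applies, and Queue = 6.
Latency = 1 if Traffic >= 1 else 5  [with Traffic=2]  = 1
Retries = 2*Queue + 2*Latency  [with Queue=6, Latency=1]  = 14
Throughput = 3*Latency + Retries + 4  [with Latency=1, Retries=14]  = 21
Without intervention: Latency = 1 if Traffic >= 1 else 5  [with Traffic=2]  = 1; Queue = min(Latency, Traffic) - 1  [with Latency=1, Traffic=2]  = 0; Retries = 2*Queue + 2*Latency  [with Queue=0, Latency=1]  = 2; Throughput = 3*Latency + Retries + 4  [with Latency=1, Retries=2]  = 9.
Change = 21 − 9 = 12.

12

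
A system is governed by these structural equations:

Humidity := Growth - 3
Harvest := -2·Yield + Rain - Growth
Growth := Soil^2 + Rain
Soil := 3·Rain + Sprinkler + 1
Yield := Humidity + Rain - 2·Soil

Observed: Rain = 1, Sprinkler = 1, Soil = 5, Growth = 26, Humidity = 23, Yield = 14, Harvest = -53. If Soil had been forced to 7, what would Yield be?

The intervention breaks the incoming arrows to Soil: Soil := 3·Rain + Sprinkler + 1 no longer applies, and Soil = 7.
Growth = Soil^2 + Rain  [with Soil=7, Rain=1]  = 50
Humidity = Growth - 3  [with Growth=50]  = 47
Yield = Humidity + Rain - 2·Soil  [with Humidity=47, Rain=1, Soil=7]  = 34

34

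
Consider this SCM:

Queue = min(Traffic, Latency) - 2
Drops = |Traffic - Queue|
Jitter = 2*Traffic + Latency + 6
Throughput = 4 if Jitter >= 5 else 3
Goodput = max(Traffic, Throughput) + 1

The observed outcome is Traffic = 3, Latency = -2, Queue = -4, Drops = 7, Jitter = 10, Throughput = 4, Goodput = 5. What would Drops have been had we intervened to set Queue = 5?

The intervention breaks the incoming arrows to Queue: Queue = min(Traffic, Latency) - 2 no longer applies, and Queue = 5.
Drops = |Traffic - Queue|  [with Traffic=3, Queue=5]  = 2

2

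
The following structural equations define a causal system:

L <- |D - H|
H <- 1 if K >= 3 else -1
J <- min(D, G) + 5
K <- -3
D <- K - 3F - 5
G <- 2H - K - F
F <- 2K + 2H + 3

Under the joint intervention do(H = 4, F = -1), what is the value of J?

0

Under do(H = 4, F = -1), each intervened variable's structural equation is replaced by its fixed value.
G = 2H - K - F  [with H=4, K=-3, F=-1]  = 12
D = K - 3F - 5  [with K=-3, F=-1]  = -5
J = min(D, G) + 5  [with D=-5, G=12]  = 0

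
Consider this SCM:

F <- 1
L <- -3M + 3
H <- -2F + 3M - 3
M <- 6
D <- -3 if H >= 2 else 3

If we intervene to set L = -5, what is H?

The intervention breaks the incoming arrows to L: L <- -3M + 3 no longer applies, and L = -5.
H is not downstream of the intervention, so its value is determined by the original equations.
H = -2F + 3M - 3  [with F=1, M=6]  = 13

13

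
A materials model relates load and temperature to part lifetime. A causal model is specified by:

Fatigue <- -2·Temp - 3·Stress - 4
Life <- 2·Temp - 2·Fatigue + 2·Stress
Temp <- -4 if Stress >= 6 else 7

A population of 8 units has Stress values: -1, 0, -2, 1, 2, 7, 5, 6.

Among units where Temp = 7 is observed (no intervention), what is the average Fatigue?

-20.5

E[Fatigue|Temp=7] averages over only the 6 units with Temp=7 (Stress = -1, 0, -2, 1, 2, 5): Fatigue = -15, -18, -12, -21, -24, -33, mean -20.5.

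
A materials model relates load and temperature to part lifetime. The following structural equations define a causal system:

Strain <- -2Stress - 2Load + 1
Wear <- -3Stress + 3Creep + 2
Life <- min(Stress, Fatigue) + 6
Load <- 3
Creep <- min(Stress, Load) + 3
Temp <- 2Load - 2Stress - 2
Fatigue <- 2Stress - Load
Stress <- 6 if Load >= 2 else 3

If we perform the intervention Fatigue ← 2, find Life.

8

do(Fatigue=2) replaces the equation Fatigue <- 2Stress - Load with the constant Fatigue = 2.
Stress = 6 if Load >= 2 else 3  [with Load=3]  = 6
Life = min(Stress, Fatigue) + 6  [with Stress=6, Fatigue=2]  = 8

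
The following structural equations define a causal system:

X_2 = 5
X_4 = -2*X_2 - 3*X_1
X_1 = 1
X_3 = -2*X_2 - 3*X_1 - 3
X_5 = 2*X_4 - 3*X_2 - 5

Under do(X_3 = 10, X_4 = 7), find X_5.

-6

Setting X_3 = 10, X_4 = 7 by intervention discards those variables' equations.
X_5 = 2*X_4 - 3*X_2 - 5  [with X_4=7, X_2=5]  = -6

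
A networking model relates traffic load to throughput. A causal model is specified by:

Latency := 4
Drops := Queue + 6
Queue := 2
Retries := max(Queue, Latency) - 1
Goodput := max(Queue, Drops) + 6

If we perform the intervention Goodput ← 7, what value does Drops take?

8

do(Goodput=7) replaces the equation Goodput := max(Queue, Drops) + 6 with the constant Goodput = 7.
Drops is not downstream of the intervention, so its value is determined by the original equations.
Drops = Queue + 6  [with Queue=2]  = 8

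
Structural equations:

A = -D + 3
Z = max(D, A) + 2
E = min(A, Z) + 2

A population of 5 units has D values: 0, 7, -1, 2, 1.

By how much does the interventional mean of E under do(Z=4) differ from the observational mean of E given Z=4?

do(Z=4) breaks Z's dependence on D. With Z=4 fixed, E across the units is 5, -2, 6, 3, 4, mean 3.2.
E[E|Z=4] averages over only the 2 units with Z=4 (D = 2, 1): E = 3, 4, mean 3.5.
Difference = 3.2 − 3.5 = -0.3.

-0.3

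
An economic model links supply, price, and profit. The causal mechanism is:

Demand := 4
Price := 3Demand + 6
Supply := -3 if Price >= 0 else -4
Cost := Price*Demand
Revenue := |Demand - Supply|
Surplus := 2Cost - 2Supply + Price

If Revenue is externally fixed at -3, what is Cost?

72

The intervention breaks the incoming arrows to Revenue: Revenue := |Demand - Supply| no longer applies, and Revenue = -3.
Since Cost is not a descendant of the intervened variable, it is unaffected.
Price = 3Demand + 6  [with Demand=4]  = 18
Cost = Price*Demand  [with Price=18, Demand=4]  = 72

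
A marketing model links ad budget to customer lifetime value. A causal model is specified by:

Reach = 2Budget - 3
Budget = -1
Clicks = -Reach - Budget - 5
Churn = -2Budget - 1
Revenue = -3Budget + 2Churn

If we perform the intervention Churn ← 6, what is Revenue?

15

Intervening sets Churn = 6 and removes its equation (Churn = -2Budget - 1).
Revenue = -3Budget + 2Churn  [with Budget=-1, Churn=6]  = 15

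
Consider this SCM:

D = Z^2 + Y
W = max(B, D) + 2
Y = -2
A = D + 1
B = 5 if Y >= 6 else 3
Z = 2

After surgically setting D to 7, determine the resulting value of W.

9

Under do(D=7), the mechanism D = Z^2 + Y is discarded; D is fixed at 7.
B = 5 if Y >= 6 else 3  [with Y=-2]  = 3
W = max(B, D) + 2  [with B=3, D=7]  = 9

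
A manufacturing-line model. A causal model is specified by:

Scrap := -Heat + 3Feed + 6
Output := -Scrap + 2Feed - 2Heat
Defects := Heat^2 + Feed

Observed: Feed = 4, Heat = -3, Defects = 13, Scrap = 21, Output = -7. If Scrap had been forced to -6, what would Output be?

20

Intervening sets Scrap = -6 and removes its equation (Scrap := -Heat + 3Feed + 6).
Output = -Scrap + 2Feed - 2Heat  [with Scrap=-6, Feed=4, Heat=-3]  = 20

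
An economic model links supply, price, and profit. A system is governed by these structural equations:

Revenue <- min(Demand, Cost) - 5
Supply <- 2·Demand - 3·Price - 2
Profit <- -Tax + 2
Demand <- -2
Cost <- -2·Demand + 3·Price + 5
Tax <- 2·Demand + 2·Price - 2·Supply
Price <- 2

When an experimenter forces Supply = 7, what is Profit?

The intervention breaks the incoming arrows to Supply: Supply <- 2·Demand - 3·Price - 2 no longer applies, and Supply = 7.
Tax = 2·Demand + 2·Price - 2·Supply  [with Demand=-2, Price=2, Supply=7]  = -14
Profit = -Tax + 2  [with Tax=-14]  = 16

16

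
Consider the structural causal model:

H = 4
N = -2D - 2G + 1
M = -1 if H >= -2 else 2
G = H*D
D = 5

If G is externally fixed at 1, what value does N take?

do(G=1) replaces the equation G = H*D with the constant G = 1.
N = -2D - 2G + 1  [with D=5, G=1]  = -11

-11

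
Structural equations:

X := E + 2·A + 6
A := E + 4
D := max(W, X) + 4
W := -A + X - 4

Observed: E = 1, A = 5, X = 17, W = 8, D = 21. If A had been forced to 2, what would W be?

5

Under do(A=2), the mechanism A := E + 4 is discarded; A is fixed at 2.
X = E + 2·A + 6  [with E=1, A=2]  = 11
W = -A + X - 4  [with A=2, X=11]  = 5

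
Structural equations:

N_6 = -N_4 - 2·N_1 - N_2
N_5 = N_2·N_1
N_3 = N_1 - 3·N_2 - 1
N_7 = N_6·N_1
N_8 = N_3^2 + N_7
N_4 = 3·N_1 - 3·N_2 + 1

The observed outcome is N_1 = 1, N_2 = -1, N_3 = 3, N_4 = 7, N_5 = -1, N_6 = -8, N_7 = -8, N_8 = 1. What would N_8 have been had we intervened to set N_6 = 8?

17

Intervening sets N_6 = 8 and removes its equation (N_6 = -N_4 - 2·N_1 - N_2).
N_3 = N_1 - 3·N_2 - 1  [with N_1=1, N_2=-1]  = 3
N_7 = N_6·N_1  [with N_6=8, N_1=1]  = 8
N_8 = N_3^2 + N_7  [with N_3=3, N_7=8]  = 17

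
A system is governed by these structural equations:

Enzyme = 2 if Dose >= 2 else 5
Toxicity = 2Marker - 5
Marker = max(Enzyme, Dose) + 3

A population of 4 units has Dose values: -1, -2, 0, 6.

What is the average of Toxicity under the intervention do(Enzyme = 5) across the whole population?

do(Enzyme=5) breaks Enzyme's dependence on Dose. With Enzyme=5 fixed, Toxicity across the units is 11, 11, 11, 13, mean 11.5.

11.5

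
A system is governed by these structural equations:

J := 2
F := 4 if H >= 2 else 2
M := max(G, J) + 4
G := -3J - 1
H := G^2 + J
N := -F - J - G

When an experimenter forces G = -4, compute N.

-2

Under do(G=-4), the mechanism G := -3J - 1 is discarded; G is fixed at -4.
H = G^2 + J  [with G=-4, J=2]  = 18
F = 4 if H >= 2 else 2  [with H=18]  = 4
N = -F - J - G  [with F=4, J=2, G=-4]  = -2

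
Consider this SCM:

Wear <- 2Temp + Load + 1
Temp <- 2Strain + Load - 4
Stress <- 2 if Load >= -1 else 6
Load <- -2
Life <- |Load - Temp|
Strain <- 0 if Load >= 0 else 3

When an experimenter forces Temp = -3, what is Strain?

3

Under do(Temp=-3), the mechanism Temp <- 2Strain + Load - 4 is discarded; Temp is fixed at -3.
Since Strain is not a descendant of the intervened variable, it is unaffected.
Strain = 0 if Load >= 0 else 3  [with Load=-2]  = 3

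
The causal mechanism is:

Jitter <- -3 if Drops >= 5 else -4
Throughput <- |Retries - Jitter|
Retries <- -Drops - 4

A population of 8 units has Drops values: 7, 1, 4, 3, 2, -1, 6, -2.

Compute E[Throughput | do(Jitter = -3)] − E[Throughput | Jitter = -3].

-3.75

Under do(Jitter=-3), Jitter's equation is replaced by Jitter=-3 for every unit. Per-unit Throughput: 8, 2, 5, 4, 3, 0, 7, 1. Mean = 3.75.
Conditioning on Jitter=-3 selects the 2 unit(s) with Drops ∈ {7, 6}. Their Throughput values: 8, 7. Mean = 7.5.
Difference = 3.75 − 7.5 = -3.75.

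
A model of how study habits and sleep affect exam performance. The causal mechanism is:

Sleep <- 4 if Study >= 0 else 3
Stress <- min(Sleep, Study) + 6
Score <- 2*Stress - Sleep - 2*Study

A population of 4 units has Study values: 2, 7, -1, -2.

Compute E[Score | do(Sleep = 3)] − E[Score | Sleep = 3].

-2

The intervention sets Sleep=3 in all 4 units regardless of Study. Recomputing Score per unit gives 9, 1, 9, 9; average 7.
Conditioning on Sleep=3 selects the 2 unit(s) with Study ∈ {-1, -2}. Their Score values: 9, 9. Mean = 9.
Difference = 7 − 9 = -2.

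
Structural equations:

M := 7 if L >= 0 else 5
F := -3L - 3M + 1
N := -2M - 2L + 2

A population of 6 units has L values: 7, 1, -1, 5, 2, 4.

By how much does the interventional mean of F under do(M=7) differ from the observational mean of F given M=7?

2.4

do(M=7) breaks M's dependence on L. With M=7 fixed, F across the units is -41, -23, -17, -35, -26, -32, mean -29.
Conditioning on M=7 selects the 5 unit(s) with L ∈ {7, 1, 5, 2, 4}. Their F values: -41, -23, -35, -26, -32. Mean = -31.4.
Difference = -29 − (-31.4) = 2.4.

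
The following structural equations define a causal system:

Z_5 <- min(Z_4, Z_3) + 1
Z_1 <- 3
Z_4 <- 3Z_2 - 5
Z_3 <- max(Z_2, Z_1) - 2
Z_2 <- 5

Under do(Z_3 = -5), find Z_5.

-4

do(Z_3=-5) replaces the equation Z_3 <- max(Z_2, Z_1) - 2 with the constant Z_3 = -5.
Z_4 = 3Z_2 - 5  [with Z_2=5]  = 10
Z_5 = min(Z_4, Z_3) + 1  [with Z_4=10, Z_3=-5]  = -4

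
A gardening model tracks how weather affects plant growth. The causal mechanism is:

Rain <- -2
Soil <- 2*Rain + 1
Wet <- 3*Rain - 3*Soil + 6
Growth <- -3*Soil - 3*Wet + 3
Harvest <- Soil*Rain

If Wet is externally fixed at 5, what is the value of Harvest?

6

do(Wet=5) replaces the equation Wet <- 3*Rain - 3*Soil + 6 with the constant Wet = 5.
Harvest is not downstream of the intervention, so its value is determined by the original equations.
Soil = 2*Rain + 1  [with Rain=-2]  = -3
Harvest = Soil*Rain  [with Soil=-3, Rain=-2]  = 6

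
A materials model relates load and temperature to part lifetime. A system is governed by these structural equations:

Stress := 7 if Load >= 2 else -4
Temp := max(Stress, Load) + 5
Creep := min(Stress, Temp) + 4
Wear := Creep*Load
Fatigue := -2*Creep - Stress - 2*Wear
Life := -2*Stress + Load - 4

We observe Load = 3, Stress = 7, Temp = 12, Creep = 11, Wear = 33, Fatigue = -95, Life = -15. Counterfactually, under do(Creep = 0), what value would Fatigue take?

-7

Under do(Creep=0), the mechanism Creep := min(Stress, Temp) + 4 is discarded; Creep is fixed at 0.
Stress = 7 if Load >= 2 else -4  [with Load=3]  = 7
Wear = Creep*Load  [with Creep=0, Load=3]  = 0
Fatigue = -2*Creep - Stress - 2*Wear  [with Creep=0, Stress=7, Wear=0]  = -7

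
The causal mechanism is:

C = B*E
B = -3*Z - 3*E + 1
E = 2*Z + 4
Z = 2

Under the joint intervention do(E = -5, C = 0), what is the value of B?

10

The joint intervention fixes E = -5, C = 0, removing each variable's own equation.
B = -3*Z - 3*E + 1  [with Z=2, E=-5]  = 10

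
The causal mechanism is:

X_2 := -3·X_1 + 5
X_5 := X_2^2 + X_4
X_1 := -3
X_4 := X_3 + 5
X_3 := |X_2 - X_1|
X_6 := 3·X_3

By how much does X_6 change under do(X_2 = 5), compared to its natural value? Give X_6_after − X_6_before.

-27

Under do(X_2=5), the mechanism X_2 := -3·X_1 + 5 is discarded; X_2 is fixed at 5.
X_3 = |X_2 - X_1|  [with X_2=5, X_1=-3]  = 8
X_6 = 3·X_3  [with X_3=8]  = 24
Without intervention: X_2 = -3·X_1 + 5  [with X_1=-3]  = 14; X_3 = |X_2 - X_1|  [with X_2=14, X_1=-3]  = 17; X_6 = 3·X_3  [with X_3=17]  = 51.
Change = 24 − 51 = -27.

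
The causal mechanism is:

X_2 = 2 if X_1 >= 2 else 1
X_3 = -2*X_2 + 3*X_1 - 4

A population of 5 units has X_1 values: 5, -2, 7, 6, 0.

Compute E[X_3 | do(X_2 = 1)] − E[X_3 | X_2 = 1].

do(X_2=1) breaks X_2's dependence on X_1. With X_2=1 fixed, X_3 across the units is 9, -12, 15, 12, -6, mean 3.6.
Conditioning on X_2=1 selects the 2 unit(s) with X_1 ∈ {-2, 0}. Their X_3 values: -12, -6. Mean = -9.
Difference = 3.6 − (-9) = 12.6.

12.6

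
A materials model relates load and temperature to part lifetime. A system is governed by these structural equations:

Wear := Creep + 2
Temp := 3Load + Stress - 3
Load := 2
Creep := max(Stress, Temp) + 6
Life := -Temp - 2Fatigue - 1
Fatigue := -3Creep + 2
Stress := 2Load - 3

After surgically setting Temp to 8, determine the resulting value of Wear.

16

do(Temp=8) replaces the equation Temp := 3Load + Stress - 3 with the constant Temp = 8.
Stress = 2Load - 3  [with Load=2]  = 1
Creep = max(Stress, Temp) + 6  [with Stress=1, Temp=8]  = 14
Wear = Creep + 2  [with Creep=14]  = 16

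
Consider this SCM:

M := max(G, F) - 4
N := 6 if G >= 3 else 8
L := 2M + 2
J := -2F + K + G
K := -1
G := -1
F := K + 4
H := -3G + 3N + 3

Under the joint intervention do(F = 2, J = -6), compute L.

-2

The joint intervention fixes F = 2, J = -6, removing each variable's own equation.
M = max(G, F) - 4  [with G=-1, F=2]  = -2
L = 2M + 2  [with M=-2]  = -2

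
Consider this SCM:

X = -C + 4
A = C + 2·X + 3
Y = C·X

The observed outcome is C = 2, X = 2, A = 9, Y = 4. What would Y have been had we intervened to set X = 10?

Under do(X=10), the mechanism X = -C + 4 is discarded; X is fixed at 10.
Y = C·X  [with C=2, X=10]  = 20

20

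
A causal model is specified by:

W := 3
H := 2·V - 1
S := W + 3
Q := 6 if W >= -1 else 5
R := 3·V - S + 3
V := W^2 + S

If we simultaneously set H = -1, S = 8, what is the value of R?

Setting H = -1, S = 8 by intervention discards those variables' equations.
V = W^2 + S  [with W=3, S=8]  = 17
R = 3·V - S + 3  [with V=17, S=8]  = 46

46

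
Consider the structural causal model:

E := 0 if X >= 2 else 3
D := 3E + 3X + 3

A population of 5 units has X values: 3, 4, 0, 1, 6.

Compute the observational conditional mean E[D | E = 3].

Conditioning on E=3 selects the 2 unit(s) with X ∈ {0, 1}. Their D values: 12, 15. Mean = 13.5.

13.5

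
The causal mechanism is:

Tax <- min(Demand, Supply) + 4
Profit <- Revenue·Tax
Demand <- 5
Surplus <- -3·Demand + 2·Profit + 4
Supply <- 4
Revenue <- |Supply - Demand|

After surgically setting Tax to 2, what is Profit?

2

Intervening sets Tax = 2 and removes its equation (Tax <- min(Demand, Supply) + 4).
Revenue = |Supply - Demand|  [with Supply=4, Demand=5]  = 1
Profit = Revenue·Tax  [with Revenue=1, Tax=2]  = 2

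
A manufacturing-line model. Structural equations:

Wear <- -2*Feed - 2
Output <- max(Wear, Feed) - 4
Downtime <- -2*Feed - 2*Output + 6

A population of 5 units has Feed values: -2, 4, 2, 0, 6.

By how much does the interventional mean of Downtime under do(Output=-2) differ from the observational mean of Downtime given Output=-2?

-4

Under do(Output=-2), Output's equation is replaced by Output=-2 for every unit. Per-unit Downtime: 14, 2, 6, 10, -2. Mean = 6.
E[Downtime|Output=-2] averages over only the 2 units with Output=-2 (Feed = -2, 2): Downtime = 14, 6, mean 10.
Difference = 6 − 10 = -4.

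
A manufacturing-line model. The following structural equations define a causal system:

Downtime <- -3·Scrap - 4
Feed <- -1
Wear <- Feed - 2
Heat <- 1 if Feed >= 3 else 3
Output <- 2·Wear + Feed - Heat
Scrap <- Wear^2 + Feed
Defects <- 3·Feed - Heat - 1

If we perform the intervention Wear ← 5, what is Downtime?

The intervention breaks the incoming arrows to Wear: Wear <- Feed - 2 no longer applies, and Wear = 5.
Scrap = Wear^2 + Feed  [with Wear=5, Feed=-1]  = 24
Downtime = -3·Scrap - 4  [with Scrap=24]  = -76

-76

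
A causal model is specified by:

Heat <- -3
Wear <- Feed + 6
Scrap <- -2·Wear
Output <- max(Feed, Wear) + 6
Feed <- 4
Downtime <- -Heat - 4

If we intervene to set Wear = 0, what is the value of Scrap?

0

The intervention breaks the incoming arrows to Wear: Wear <- Feed + 6 no longer applies, and Wear = 0.
Scrap = -2·Wear  [with Wear=0]  = 0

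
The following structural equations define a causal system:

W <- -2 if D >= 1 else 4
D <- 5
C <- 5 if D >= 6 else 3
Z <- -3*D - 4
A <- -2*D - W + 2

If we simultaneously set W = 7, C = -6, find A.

The joint intervention fixes W = 7, C = -6, removing each variable's own equation.
A = -2*D - W + 2  [with D=5, W=7]  = -15

-15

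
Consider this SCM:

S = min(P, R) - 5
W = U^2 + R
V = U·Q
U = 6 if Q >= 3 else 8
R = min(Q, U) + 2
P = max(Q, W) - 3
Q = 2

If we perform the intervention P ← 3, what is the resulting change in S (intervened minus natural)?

Intervening sets P = 3 and removes its equation (P = max(Q, W) - 3).
U = 6 if Q >= 3 else 8  [with Q=2]  = 8
R = min(Q, U) + 2  [with Q=2, U=8]  = 4
S = min(P, R) - 5  [with P=3, R=4]  = -2
Without intervention: U = 6 if Q >= 3 else 8  [with Q=2]  = 8; R = min(Q, U) + 2  [with Q=2, U=8]  = 4; W = U^2 + R  [with U=8, R=4]  = 68; P = max(Q, W) - 3  [with Q=2, W=68]  = 65; S = min(P, R) - 5  [with P=65, R=4]  = -1.
Change = -2 − (-1) = -1.

-1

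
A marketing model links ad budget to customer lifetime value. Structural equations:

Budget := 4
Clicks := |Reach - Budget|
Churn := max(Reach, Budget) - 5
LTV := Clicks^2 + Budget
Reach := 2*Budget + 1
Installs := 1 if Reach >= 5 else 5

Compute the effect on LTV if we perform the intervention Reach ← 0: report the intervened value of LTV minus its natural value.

Under do(Reach=0), the mechanism Reach := 2*Budget + 1 is discarded; Reach is fixed at 0.
Clicks = |Reach - Budget|  [with Reach=0, Budget=4]  = 4
LTV = Clicks^2 + Budget  [with Clicks=4, Budget=4]  = 20
Without intervention: Reach = 2*Budget + 1  [with Budget=4]  = 9; Clicks = |Reach - Budget|  [with Reach=9, Budget=4]  = 5; LTV = Clicks^2 + Budget  [with Clicks=5, Budget=4]  = 29.
Change = 20 − 29 = -9.

-9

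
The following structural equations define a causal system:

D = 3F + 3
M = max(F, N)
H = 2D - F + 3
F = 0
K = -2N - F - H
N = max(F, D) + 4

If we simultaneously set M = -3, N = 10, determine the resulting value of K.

The joint intervention fixes M = -3, N = 10, removing each variable's own equation.
D = 3F + 3  [with F=0]  = 3
H = 2D - F + 3  [with D=3, F=0]  = 9
K = -2N - F - H  [with N=10, F=0, H=9]  = -29

-29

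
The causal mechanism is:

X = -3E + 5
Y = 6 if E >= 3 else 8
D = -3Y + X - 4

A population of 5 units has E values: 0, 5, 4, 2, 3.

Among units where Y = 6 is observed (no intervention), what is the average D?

Conditioning on Y=6 selects the 3 unit(s) with E ∈ {5, 4, 3}. Their D values: -32, -29, -26. Mean = -29.

-29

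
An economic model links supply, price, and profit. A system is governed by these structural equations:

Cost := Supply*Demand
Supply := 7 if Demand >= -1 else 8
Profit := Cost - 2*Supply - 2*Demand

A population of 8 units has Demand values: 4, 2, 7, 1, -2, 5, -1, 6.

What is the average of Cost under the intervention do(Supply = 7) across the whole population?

19.25

The intervention sets Supply=7 in all 8 units regardless of Demand. Recomputing Cost per unit gives 28, 14, 49, 7, -14, 35, -7, 42; average 19.25.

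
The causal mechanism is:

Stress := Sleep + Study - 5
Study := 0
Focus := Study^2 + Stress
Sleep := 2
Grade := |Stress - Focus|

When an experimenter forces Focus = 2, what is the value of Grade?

5

Intervening sets Focus = 2 and removes its equation (Focus := Study^2 + Stress).
Stress = Sleep + Study - 5  [with Sleep=2, Study=0]  = -3
Grade = |Stress - Focus|  [with Stress=-3, Focus=2]  = 5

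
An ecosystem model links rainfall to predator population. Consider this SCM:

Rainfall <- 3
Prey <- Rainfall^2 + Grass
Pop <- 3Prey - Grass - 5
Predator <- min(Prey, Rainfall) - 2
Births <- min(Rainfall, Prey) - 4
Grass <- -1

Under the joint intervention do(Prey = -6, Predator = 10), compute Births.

Setting Prey = -6, Predator = 10 by intervention discards those variables' equations.
Births = min(Rainfall, Prey) - 4  [with Rainfall=3, Prey=-6]  = -10

-10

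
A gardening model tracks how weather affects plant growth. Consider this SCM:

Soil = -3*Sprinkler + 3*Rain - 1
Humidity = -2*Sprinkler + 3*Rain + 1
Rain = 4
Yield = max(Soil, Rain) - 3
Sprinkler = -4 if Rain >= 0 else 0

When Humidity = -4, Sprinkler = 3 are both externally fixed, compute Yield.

The joint intervention fixes Humidity = -4, Sprinkler = 3, removing each variable's own equation.
Soil = -3*Sprinkler + 3*Rain - 1  [with Sprinkler=3, Rain=4]  = 2
Yield = max(Soil, Rain) - 3  [with Soil=2, Rain=4]  = 1

1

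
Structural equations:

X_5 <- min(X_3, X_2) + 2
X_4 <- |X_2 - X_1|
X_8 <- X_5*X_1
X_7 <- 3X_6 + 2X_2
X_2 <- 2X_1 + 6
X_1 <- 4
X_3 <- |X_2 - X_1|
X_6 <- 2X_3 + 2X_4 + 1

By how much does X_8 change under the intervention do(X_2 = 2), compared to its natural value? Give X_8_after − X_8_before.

-32

do(X_2=2) replaces the equation X_2 <- 2X_1 + 6 with the constant X_2 = 2.
X_3 = |X_2 - X_1|  [with X_2=2, X_1=4]  = 2
X_5 = min(X_3, X_2) + 2  [with X_3=2, X_2=2]  = 4
X_8 = X_5*X_1  [with X_5=4, X_1=4]  = 16
Without intervention: X_2 = 2X_1 + 6  [with X_1=4]  = 14; X_3 = |X_2 - X_1|  [with X_2=14, X_1=4]  = 10; X_5 = min(X_3, X_2) + 2  [with X_3=10, X_2=14]  = 12; X_8 = X_5*X_1  [with X_5=12, X_1=4]  = 48.
Change = 16 − 48 = -32.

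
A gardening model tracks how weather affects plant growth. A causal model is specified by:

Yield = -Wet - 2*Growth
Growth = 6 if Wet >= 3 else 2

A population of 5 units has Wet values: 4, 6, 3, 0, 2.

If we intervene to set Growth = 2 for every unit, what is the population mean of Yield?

-7

Every unit gets Growth=2 under the intervention. Yield values become -8, -10, -7, -4, -6; E[Yield|do(Growth=2)] = -7.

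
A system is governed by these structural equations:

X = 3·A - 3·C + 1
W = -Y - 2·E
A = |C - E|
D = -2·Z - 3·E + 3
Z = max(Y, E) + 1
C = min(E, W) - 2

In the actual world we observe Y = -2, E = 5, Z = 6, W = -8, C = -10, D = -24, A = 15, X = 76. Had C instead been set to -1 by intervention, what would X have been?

22

do(C=-1) replaces the equation C = min(E, W) - 2 with the constant C = -1.
A = |C - E|  [with C=-1, E=5]  = 6
X = 3·A - 3·C + 1  [with A=6, C=-1]  = 22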